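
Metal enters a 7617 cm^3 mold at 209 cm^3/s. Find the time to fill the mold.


Formula: t_fill = V_mold / Q_flow
t = 7617 cm^3 / 209 cm^3/s = 36.4450 s


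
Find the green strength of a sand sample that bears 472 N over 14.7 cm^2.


Formula: Compressive Strength = Force / Area
Strength = 472 N / 14.7 cm^2 = 32.1088 N/cm^2

Final answer: 32.1088 N/cm^2


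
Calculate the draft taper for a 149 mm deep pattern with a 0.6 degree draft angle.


Formula: taper = depth * tan(draft_angle)
tan(0.6 deg) = 0.0104724
taper = 149 mm * 0.0104724 = 1.5604 mm

Final answer: 1.5604 mm


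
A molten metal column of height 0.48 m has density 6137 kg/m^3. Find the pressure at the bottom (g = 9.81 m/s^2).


Formula: P = rho * g * h
rho * g = 6137 * 9.81 = 60203.97 N/m^3
P = 60203.97 * 0.48 = 28897.9056 Pa

28897.9056 Pa


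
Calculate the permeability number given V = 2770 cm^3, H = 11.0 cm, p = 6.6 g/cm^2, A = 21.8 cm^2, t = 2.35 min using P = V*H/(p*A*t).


Formula: Permeability Number P = (V * H) / (p * A * t)
Numerator: V * H = 2770 * 11.0 = 30470.0
Denominator: p * A * t = 6.6 * 21.8 * 2.35 = 338.118
P = 30470.0 / 338.118 = 90.1165

Final answer: 90.1165


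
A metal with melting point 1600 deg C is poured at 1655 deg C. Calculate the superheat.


Formula: Superheat = T_pour - T_melt
Superheat = 1655 - 1600 = 55 deg C

Answer: 55 deg C


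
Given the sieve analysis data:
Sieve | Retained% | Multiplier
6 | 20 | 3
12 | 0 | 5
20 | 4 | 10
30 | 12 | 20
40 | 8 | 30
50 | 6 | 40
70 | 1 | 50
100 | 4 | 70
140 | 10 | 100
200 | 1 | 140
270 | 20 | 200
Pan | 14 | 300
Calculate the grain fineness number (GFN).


Formula: GFN = sum(pct * multiplier) / sum(pct)
sum(pct * multiplier) = 10490
sum(pct) = 100
GFN = 10490 / 100 = 104.90

Final answer: 104.90


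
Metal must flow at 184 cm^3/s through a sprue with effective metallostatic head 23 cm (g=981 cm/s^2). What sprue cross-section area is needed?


Formula: v = sqrt(2*g*h), A = Q/v
Velocity: v = sqrt(2 * 981 * 23) = sqrt(45126) = 212.4288 cm/s
Sprue area: A = Q / v = 184 / 212.4288 = 0.8662 cm^2

Answer: 0.8662 cm^2


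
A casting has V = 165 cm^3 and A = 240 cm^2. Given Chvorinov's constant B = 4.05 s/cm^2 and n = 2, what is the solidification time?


Formula: t_s = B * (V/A)^n  (Chvorinov's rule, n=2)
Modulus M = V/A = 165/240 = 0.687500 cm
M^2 = 0.687500^2 = 0.472656 cm^2
t_s = 4.05 * 0.472656 = 1.9143 s


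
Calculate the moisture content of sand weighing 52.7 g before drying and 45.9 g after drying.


Formula: MC = (W_wet - W_dry) / W_wet * 100
Water mass = 52.7 - 45.9 = 6.8 g
MC = 6.8 / 52.7 * 100 = 12.9032%

12.9032%


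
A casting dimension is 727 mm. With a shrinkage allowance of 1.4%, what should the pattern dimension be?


Formula: L_pattern = L_casting * (1 + shrinkage_rate/100)
Shrinkage factor = 1 + 1.4/100 = 1.014
L_pattern = 727 mm * 1.014 = 737.1780 mm

Answer: 737.1780 mm


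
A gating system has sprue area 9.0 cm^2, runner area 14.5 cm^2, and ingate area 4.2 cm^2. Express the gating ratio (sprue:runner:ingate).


Sprue:Runner:Ingate = 1 : 14.5/9.0 : 4.2/9.0 = 1:1.61:0.47


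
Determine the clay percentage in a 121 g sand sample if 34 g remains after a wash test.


Formula: Clay% = (W_total - W_washed) / W_total * 100
Clay mass = 121 - 34 = 87 g
Clay% = 87 / 121 * 100 = 71.9008%

71.9008%


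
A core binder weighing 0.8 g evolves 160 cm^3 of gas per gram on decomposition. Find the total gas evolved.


Formula: V_gas = W_binder * gas_evolution_rate
V = 0.8 g * 160 cm^3/g = 128.0000 cm^3

Answer: 128.0000 cm^3


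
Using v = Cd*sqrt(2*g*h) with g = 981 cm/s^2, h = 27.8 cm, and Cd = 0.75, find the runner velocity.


Formula: v = Cd * sqrt(2 * g * h)  (Torricelli with discharge coefficient)
2*g*h = 2 * 981 * 27.8 = 54543.6 cm^2/s^2
sqrt(54543.6) = 233.54571 cm/s
v = 0.75 * 233.54571 = 175.1593 cm/s

175.1593 cm/s


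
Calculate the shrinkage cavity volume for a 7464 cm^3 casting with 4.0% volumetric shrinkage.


Formula: V_shrink = V_casting * shrinkage_pct / 100
V_shrink = 7464 cm^3 * 4.0 / 100 = 298.5600 cm^3


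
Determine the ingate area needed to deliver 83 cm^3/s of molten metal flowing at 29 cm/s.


Formula: A_ingate = Q / v  (continuity equation)
A = 83 cm^3/s / 29 cm/s = 2.8621 cm^2


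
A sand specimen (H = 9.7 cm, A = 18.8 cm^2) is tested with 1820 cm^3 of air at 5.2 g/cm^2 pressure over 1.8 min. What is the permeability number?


Formula: Permeability Number P = (V * H) / (p * A * t)
Numerator: V * H = 1820 * 9.7 = 17654.0
Denominator: p * A * t = 5.2 * 18.8 * 1.8 = 175.968
P = 17654.0 / 175.968 = 100.3251

Final answer: 100.3251


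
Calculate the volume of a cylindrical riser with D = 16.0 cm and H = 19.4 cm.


Formula: V = pi * (D/2)^2 * H  (cylinder volume)
Radius = D/2 = 16.0/2 = 8.0 cm
V = pi * 8.0^2 * 19.4 = 3900.6014 cm^3


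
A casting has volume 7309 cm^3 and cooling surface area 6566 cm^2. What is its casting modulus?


Formula: Casting Modulus M = V / A
M = 7309 cm^3 / 6566 cm^2 = 1.1132 cm

Final answer: 1.1132 cm


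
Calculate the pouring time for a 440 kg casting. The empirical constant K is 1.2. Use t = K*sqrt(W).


Formula: t = K * sqrt(W)
sqrt(W) = sqrt(440) = 20.97618
t = 1.2 * 20.97618 = 25.1714 s


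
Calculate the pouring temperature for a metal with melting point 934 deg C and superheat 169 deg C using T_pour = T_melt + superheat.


Formula: T_pour = T_melt + Superheat
T_pour = 934 + 169 = 1103 deg C


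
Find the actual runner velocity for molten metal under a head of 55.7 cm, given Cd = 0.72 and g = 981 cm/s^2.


Formula: v = Cd * sqrt(2 * g * h)  (Torricelli with discharge coefficient)
2*g*h = 2 * 981 * 55.7 = 109283.4 cm^2/s^2
sqrt(109283.4) = 330.58040 cm/s
v = 0.72 * 330.58040 = 238.0179 cm/s

Final answer: 238.0179 cm/s


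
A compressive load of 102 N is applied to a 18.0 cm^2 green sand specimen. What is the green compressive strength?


Formula: Compressive Strength = Force / Area
Strength = 102 N / 18.0 cm^2 = 5.6667 N/cm^2

Answer: 5.6667 N/cm^2


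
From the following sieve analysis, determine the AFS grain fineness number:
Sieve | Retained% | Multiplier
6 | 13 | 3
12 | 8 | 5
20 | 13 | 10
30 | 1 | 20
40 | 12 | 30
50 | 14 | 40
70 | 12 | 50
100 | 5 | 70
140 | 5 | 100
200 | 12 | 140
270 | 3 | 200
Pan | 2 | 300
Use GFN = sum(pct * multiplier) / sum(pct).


Formula: GFN = sum(pct * multiplier) / sum(pct)
sum(pct * multiplier) = 5479
sum(pct) = 100
GFN = 5479 / 100 = 54.79

Final answer: 54.79


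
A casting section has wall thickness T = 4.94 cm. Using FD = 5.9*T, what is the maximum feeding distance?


Formula: FD = 5.9 * T  (riser feeding-distance rule)
FD = 5.9 * 4.94 cm = 29.1460 cm

Final answer: 29.1460 cm


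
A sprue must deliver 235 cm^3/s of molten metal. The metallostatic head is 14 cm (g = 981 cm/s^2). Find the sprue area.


Formula: v = sqrt(2*g*h), A = Q/v
Velocity: v = sqrt(2 * 981 * 14) = sqrt(27468) = 165.7347 cm/s
Sprue area: A = Q / v = 235 / 165.7347 = 1.4179 cm^2

Answer: 1.4179 cm^2


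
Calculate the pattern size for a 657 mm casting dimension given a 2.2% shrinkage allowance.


Formula: L_pattern = L_casting * (1 + shrinkage_rate/100)
Shrinkage factor = 1 + 2.2/100 = 1.022
L_pattern = 657 mm * 1.022 = 671.4540 mm

671.4540 mm


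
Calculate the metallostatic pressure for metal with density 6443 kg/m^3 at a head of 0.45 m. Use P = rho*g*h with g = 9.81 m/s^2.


Formula: P = rho * g * h
rho * g = 6443 * 9.81 = 63205.83 N/m^3
P = 63205.83 * 0.45 = 28442.6235 Pa

Answer: 28442.6235 Pa


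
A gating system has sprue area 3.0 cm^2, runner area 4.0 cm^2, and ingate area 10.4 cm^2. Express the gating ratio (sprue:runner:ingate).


Sprue:Runner:Ingate = 1 : 4.0/3.0 : 10.4/3.0 = 1:1.33:3.47

Answer: 1:1.33:3.47


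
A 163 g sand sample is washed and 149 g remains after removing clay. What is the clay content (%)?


Formula: Clay% = (W_total - W_washed) / W_total * 100
Clay mass = 163 - 149 = 14 g
Clay% = 14 / 163 * 100 = 8.5890%

Final answer: 8.5890%


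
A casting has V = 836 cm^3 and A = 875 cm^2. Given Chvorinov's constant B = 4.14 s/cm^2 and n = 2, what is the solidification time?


Formula: t_s = B * (V/A)^n  (Chvorinov's rule, n=2)
Modulus M = V/A = 836/875 = 0.955429 cm
M^2 = 0.955429^2 = 0.912845 cm^2
t_s = 4.14 * 0.912845 = 3.7792 s

Final answer: 3.7792 s


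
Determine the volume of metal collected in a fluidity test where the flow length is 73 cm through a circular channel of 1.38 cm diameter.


Formula: V = pi * (d/2)^2 * L  (cylinder volume)
Radius = 1.38/2 = 0.69 cm
V = pi * 0.69^2 * 73 = 109.1870 cm^3

Final answer: 109.1870 cm^3


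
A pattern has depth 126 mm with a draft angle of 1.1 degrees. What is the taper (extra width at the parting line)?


Formula: taper = depth * tan(draft_angle)
tan(1.1 deg) = 0.0192010
taper = 126 mm * 0.0192010 = 2.4193 mm

Answer: 2.4193 mm


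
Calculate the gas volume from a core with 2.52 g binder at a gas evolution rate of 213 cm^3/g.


Formula: V_gas = W_binder * gas_evolution_rate
V = 2.52 g * 213 cm^3/g = 536.7600 cm^3

Answer: 536.7600 cm^3


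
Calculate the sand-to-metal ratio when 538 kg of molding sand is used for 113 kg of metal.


Formula: Sand-to-Metal Ratio = W_sand / W_metal
Ratio = 538 kg / 113 kg = 4.7611

Answer: 4.7611


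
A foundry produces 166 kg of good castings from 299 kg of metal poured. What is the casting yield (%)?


Formula: Casting Yield = (W_good / W_total) * 100
Yield = (166 kg / 299 kg) * 100 = 55.5184%


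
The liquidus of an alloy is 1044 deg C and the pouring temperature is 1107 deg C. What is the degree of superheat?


Formula: Superheat = T_pour - T_melt
Superheat = 1107 - 1044 = 63 deg C

Answer: 63 deg C


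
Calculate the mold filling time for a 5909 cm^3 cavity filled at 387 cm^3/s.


Formula: t_fill = V_mold / Q_flow
t = 5909 cm^3 / 387 cm^3/s = 15.2687 s

Answer: 15.2687 s


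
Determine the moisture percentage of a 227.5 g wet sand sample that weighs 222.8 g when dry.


Formula: MC = (W_wet - W_dry) / W_wet * 100
Water mass = 227.5 - 222.8 = 4.7 g
MC = 4.7 / 227.5 * 100 = 2.0659%


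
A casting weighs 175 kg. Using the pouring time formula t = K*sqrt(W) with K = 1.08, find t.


Formula: t = K * sqrt(W)
sqrt(W) = sqrt(175) = 13.22876
t = 1.08 * 13.22876 = 14.2871 s

Final answer: 14.2871 s


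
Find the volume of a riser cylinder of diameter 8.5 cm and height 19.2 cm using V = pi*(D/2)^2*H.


Formula: V = pi * (D/2)^2 * H  (cylinder volume)
Radius = D/2 = 8.5/2 = 4.25 cm
V = pi * 4.25^2 * 19.2 = 1089.5043 cm^3

Final answer: 1089.5043 cm^3


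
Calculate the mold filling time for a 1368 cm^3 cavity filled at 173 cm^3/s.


Formula: t_fill = V_mold / Q_flow
t = 1368 cm^3 / 173 cm^3/s = 7.9075 s

Final answer: 7.9075 s


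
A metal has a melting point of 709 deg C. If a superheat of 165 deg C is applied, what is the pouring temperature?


Formula: T_pour = T_melt + Superheat
T_pour = 709 + 165 = 874 deg C

874 deg C


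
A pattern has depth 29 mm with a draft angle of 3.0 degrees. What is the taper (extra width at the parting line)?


Formula: taper = depth * tan(draft_angle)
tan(3.0 deg) = 0.0524078
taper = 29 mm * 0.0524078 = 1.5198 mm

Final answer: 1.5198 mm


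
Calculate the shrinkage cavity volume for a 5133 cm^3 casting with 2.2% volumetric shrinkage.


Formula: V_shrink = V_casting * shrinkage_pct / 100
V_shrink = 5133 cm^3 * 2.2 / 100 = 112.9260 cm^3


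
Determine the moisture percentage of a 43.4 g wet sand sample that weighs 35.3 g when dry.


Formula: MC = (W_wet - W_dry) / W_wet * 100
Water mass = 43.4 - 35.3 = 8.1 g
MC = 8.1 / 43.4 * 100 = 18.6636%


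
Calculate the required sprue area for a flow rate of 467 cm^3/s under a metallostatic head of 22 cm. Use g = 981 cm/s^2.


Formula: v = sqrt(2*g*h), A = Q/v
Velocity: v = sqrt(2 * 981 * 22) = sqrt(43164) = 207.7595 cm/s
Sprue area: A = Q / v = 467 / 207.7595 = 2.2478 cm^2

Answer: 2.2478 cm^2


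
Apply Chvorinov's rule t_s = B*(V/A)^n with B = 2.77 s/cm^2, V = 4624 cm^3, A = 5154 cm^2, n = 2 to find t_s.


Formula: t_s = B * (V/A)^n  (Chvorinov's rule, n=2)
Modulus M = V/A = 4624/5154 = 0.897167 cm
M^2 = 0.897167^2 = 0.804909 cm^2
t_s = 2.77 * 0.804909 = 2.2296 s


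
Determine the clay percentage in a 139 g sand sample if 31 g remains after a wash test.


Formula: Clay% = (W_total - W_washed) / W_total * 100
Clay mass = 139 - 31 = 108 g
Clay% = 108 / 139 * 100 = 77.6978%


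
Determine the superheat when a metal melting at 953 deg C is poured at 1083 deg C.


Formula: Superheat = T_pour - T_melt
Superheat = 1083 - 953 = 130 deg C


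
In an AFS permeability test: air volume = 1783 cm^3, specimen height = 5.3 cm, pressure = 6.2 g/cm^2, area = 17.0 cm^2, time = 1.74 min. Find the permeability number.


Formula: Permeability Number P = (V * H) / (p * A * t)
Numerator: V * H = 1783 * 5.3 = 9449.9
Denominator: p * A * t = 6.2 * 17.0 * 1.74 = 183.396
P = 9449.9 / 183.396 = 51.5273

51.5273


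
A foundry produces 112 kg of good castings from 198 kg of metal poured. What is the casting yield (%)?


Formula: Casting Yield = (W_good / W_total) * 100
Yield = (112 kg / 198 kg) * 100 = 56.5657%


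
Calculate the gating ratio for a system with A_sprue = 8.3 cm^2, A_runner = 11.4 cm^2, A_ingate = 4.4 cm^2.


Sprue:Runner:Ingate = 1 : 11.4/8.3 : 4.4/8.3 = 1:1.37:0.53

1:1.37:0.53


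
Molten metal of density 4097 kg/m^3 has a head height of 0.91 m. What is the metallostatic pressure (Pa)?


Formula: P = rho * g * h
rho * g = 4097 * 9.81 = 40191.57 N/m^3
P = 40191.57 * 0.91 = 36574.3287 Pa

36574.3287 Pa


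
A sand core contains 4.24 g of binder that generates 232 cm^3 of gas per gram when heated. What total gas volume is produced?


Formula: V_gas = W_binder * gas_evolution_rate
V = 4.24 g * 232 cm^3/g = 983.6800 cm^3


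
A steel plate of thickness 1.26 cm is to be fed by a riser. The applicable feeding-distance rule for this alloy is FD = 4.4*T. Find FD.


Formula: FD = 4.4 * T  (riser feeding-distance rule)
FD = 4.4 * 1.26 cm = 5.5440 cm

Answer: 5.5440 cm


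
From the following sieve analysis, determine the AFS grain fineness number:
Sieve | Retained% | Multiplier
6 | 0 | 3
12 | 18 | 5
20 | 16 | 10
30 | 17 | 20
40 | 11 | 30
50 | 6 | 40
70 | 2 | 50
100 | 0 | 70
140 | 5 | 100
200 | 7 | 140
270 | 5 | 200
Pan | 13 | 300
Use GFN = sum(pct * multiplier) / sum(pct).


Formula: GFN = sum(pct * multiplier) / sum(pct)
sum(pct * multiplier) = 7640
sum(pct) = 100
GFN = 7640 / 100 = 76.40

Answer: 76.40


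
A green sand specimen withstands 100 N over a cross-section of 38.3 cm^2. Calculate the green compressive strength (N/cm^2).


Formula: Compressive Strength = Force / Area
Strength = 100 N / 38.3 cm^2 = 2.6110 N/cm^2

Answer: 2.6110 N/cm^2


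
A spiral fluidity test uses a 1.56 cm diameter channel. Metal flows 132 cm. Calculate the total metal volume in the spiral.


Formula: V = pi * (d/2)^2 * L  (cylinder volume)
Radius = 1.56/2 = 0.78 cm
V = pi * 0.78^2 * 132 = 252.2975 cm^3

252.2975 cm^3


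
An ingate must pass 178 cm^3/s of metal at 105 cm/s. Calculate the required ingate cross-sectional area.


Formula: A_ingate = Q / v  (continuity equation)
A = 178 cm^3/s / 105 cm/s = 1.6952 cm^2


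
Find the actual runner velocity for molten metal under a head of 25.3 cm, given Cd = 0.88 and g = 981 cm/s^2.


Formula: v = Cd * sqrt(2 * g * h)  (Torricelli with discharge coefficient)
2*g*h = 2 * 981 * 25.3 = 49638.6 cm^2/s^2
sqrt(49638.6) = 222.79722 cm/s
v = 0.88 * 222.79722 = 196.0616 cm/s


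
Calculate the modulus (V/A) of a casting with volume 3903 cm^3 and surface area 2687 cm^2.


Formula: Casting Modulus M = V / A
M = 3903 cm^3 / 2687 cm^2 = 1.4525 cm

Answer: 1.4525 cm


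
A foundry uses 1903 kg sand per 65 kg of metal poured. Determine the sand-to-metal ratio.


Formula: Sand-to-Metal Ratio = W_sand / W_metal
Ratio = 1903 kg / 65 kg = 29.2769

Final answer: 29.2769


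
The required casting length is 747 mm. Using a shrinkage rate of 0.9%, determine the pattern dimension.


Formula: L_pattern = L_casting * (1 + shrinkage_rate/100)
Shrinkage factor = 1 + 0.9/100 = 1.009
L_pattern = 747 mm * 1.009 = 753.7230 mm

753.7230 mm


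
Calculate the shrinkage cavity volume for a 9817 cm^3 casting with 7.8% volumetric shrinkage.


Formula: V_shrink = V_casting * shrinkage_pct / 100
V_shrink = 9817 cm^3 * 7.8 / 100 = 765.7260 cm^3

Answer: 765.7260 cm^3


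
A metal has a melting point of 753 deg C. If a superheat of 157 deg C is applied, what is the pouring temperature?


Formula: T_pour = T_melt + Superheat
T_pour = 753 + 157 = 910 deg C

Final answer: 910 deg C


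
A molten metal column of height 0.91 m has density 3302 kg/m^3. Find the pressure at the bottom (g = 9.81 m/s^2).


Formula: P = rho * g * h
rho * g = 3302 * 9.81 = 32392.62 N/m^3
P = 32392.62 * 0.91 = 29477.2842 Pa


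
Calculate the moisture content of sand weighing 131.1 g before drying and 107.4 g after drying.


Formula: MC = (W_wet - W_dry) / W_wet * 100
Water mass = 131.1 - 107.4 = 23.7 g
MC = 23.7 / 131.1 * 100 = 18.0778%

Final answer: 18.0778%


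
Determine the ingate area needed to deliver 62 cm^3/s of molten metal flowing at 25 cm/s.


Formula: A_ingate = Q / v  (continuity equation)
A = 62 cm^3/s / 25 cm/s = 2.4800 cm^2

Answer: 2.4800 cm^2


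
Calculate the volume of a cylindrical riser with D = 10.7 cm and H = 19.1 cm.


Formula: V = pi * (D/2)^2 * H  (cylinder volume)
Radius = D/2 = 10.7/2 = 5.35 cm
V = pi * 5.35^2 * 19.1 = 1717.4765 cm^3

1717.4765 cm^3


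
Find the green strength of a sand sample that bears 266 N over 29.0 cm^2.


Formula: Compressive Strength = Force / Area
Strength = 266 N / 29.0 cm^2 = 9.1724 N/cm^2

9.1724 N/cm^2


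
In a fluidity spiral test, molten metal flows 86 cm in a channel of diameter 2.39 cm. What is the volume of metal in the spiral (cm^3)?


Formula: V = pi * (d/2)^2 * L  (cylinder volume)
Radius = 2.39/2 = 1.195 cm
V = pi * 1.195^2 * 86 = 385.8195 cm^3

Final answer: 385.8195 cm^3


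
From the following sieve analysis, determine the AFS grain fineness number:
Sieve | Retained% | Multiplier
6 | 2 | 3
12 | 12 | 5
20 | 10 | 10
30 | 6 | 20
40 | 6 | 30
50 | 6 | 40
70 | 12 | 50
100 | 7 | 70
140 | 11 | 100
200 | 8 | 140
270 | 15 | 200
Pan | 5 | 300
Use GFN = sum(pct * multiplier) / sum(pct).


Formula: GFN = sum(pct * multiplier) / sum(pct)
sum(pct * multiplier) = 8516
sum(pct) = 100
GFN = 8516 / 100 = 85.16

Final answer: 85.16


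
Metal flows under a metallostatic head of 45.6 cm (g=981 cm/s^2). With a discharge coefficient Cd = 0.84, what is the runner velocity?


Formula: v = Cd * sqrt(2 * g * h)  (Torricelli with discharge coefficient)
2*g*h = 2 * 981 * 45.6 = 89467.2 cm^2/s^2
sqrt(89467.2) = 299.11068 cm/s
v = 0.84 * 299.11068 = 251.2530 cm/s


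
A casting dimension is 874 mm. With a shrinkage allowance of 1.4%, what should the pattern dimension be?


Formula: L_pattern = L_casting * (1 + shrinkage_rate/100)
Shrinkage factor = 1 + 1.4/100 = 1.014
L_pattern = 874 mm * 1.014 = 886.2360 mm


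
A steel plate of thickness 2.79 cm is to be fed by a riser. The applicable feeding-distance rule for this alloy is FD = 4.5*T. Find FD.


Formula: FD = 4.5 * T  (riser feeding-distance rule)
FD = 4.5 * 2.79 cm = 12.5550 cm


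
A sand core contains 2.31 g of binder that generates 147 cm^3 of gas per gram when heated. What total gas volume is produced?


Formula: V_gas = W_binder * gas_evolution_rate
V = 2.31 g * 147 cm^3/g = 339.5700 cm^3

339.5700 cm^3


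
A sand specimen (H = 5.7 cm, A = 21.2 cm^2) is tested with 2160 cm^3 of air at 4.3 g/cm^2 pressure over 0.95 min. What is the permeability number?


Formula: Permeability Number P = (V * H) / (p * A * t)
Numerator: V * H = 2160 * 5.7 = 12312.0
Denominator: p * A * t = 4.3 * 21.2 * 0.95 = 86.602
P = 12312.0 / 86.602 = 142.1676

142.1676


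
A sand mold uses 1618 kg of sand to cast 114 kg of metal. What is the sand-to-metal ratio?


Formula: Sand-to-Metal Ratio = W_sand / W_metal
Ratio = 1618 kg / 114 kg = 14.1930

Final answer: 14.1930


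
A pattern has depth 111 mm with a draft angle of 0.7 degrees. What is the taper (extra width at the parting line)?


Formula: taper = depth * tan(draft_angle)
tan(0.7 deg) = 0.0122179
taper = 111 mm * 0.0122179 = 1.3562 mm

1.3562 mm


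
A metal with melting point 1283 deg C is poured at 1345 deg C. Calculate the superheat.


Formula: Superheat = T_pour - T_melt
Superheat = 1345 - 1283 = 62 deg C


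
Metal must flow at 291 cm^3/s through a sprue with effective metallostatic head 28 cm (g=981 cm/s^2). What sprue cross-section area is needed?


Formula: v = sqrt(2*g*h), A = Q/v
Velocity: v = sqrt(2 * 981 * 28) = sqrt(54936) = 234.3843 cm/s
Sprue area: A = Q / v = 291 / 234.3843 = 1.2416 cm^2

Answer: 1.2416 cm^2


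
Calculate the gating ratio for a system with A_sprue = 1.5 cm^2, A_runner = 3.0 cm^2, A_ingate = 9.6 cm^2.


Sprue:Runner:Ingate = 1 : 3.0/1.5 : 9.6/1.5 = 1:2.00:6.40

Final answer: 1:2.00:6.40


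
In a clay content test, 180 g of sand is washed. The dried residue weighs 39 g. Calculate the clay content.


Formula: Clay% = (W_total - W_washed) / W_total * 100
Clay mass = 180 - 39 = 141 g
Clay% = 141 / 180 * 100 = 78.3333%


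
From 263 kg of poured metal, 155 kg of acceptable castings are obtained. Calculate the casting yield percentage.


Formula: Casting Yield = (W_good / W_total) * 100
Yield = (155 kg / 263 kg) * 100 = 58.9354%

Final answer: 58.9354%


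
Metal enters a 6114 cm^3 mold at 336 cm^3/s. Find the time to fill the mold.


Formula: t_fill = V_mold / Q_flow
t = 6114 cm^3 / 336 cm^3/s = 18.1964 s

Final answer: 18.1964 s


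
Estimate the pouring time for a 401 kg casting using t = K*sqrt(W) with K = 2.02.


Formula: t = K * sqrt(W)
sqrt(W) = sqrt(401) = 20.02498
t = 2.02 * 20.02498 = 40.4505 s

40.4505 s


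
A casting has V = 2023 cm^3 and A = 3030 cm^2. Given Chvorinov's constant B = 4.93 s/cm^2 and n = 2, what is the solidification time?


Formula: t_s = B * (V/A)^n  (Chvorinov's rule, n=2)
Modulus M = V/A = 2023/3030 = 0.667657 cm
M^2 = 0.667657^2 = 0.445766 cm^2
t_s = 4.93 * 0.445766 = 2.1976 s


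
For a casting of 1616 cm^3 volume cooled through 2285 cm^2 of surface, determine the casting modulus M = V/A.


Formula: Casting Modulus M = V / A
M = 1616 cm^3 / 2285 cm^2 = 0.7072 cm


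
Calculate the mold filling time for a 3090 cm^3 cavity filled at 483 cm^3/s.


Formula: t_fill = V_mold / Q_flow
t = 3090 cm^3 / 483 cm^3/s = 6.3975 s


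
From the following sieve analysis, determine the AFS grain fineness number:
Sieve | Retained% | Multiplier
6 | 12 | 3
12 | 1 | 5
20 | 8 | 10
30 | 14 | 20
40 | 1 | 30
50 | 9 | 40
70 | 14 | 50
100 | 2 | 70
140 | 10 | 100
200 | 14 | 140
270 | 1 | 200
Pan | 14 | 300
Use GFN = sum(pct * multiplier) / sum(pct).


Formula: GFN = sum(pct * multiplier) / sum(pct)
sum(pct * multiplier) = 8991
sum(pct) = 100
GFN = 8991 / 100 = 89.91

89.91


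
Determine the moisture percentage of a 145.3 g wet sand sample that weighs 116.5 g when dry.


Formula: MC = (W_wet - W_dry) / W_wet * 100
Water mass = 145.3 - 116.5 = 28.8 g
MC = 28.8 / 145.3 * 100 = 19.8211%

Final answer: 19.8211%


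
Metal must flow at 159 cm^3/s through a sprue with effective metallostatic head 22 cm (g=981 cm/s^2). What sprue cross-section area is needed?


Formula: v = sqrt(2*g*h), A = Q/v
Velocity: v = sqrt(2 * 981 * 22) = sqrt(43164) = 207.7595 cm/s
Sprue area: A = Q / v = 159 / 207.7595 = 0.7653 cm^2

Final answer: 0.7653 cm^2


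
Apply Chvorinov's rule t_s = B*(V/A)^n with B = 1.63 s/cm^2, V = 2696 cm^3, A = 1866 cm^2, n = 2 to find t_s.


Formula: t_s = B * (V/A)^n  (Chvorinov's rule, n=2)
Modulus M = V/A = 2696/1866 = 1.444802 cm
M^2 = 1.444802^2 = 2.087453 cm^2
t_s = 1.63 * 2.087453 = 3.4025 s


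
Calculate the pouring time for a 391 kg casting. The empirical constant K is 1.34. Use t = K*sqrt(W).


Formula: t = K * sqrt(W)
sqrt(W) = sqrt(391) = 19.77372
t = 1.34 * 19.77372 = 26.4968 s

26.4968 s


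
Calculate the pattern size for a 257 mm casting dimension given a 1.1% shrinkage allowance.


Formula: L_pattern = L_casting * (1 + shrinkage_rate/100)
Shrinkage factor = 1 + 1.1/100 = 1.011
L_pattern = 257 mm * 1.011 = 259.8270 mm


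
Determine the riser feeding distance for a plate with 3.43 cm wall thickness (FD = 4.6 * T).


Formula: FD = 4.6 * T  (riser feeding-distance rule)
FD = 4.6 * 3.43 cm = 15.7780 cm

Final answer: 15.7780 cm


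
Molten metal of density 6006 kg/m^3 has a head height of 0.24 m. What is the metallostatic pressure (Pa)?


Formula: P = rho * g * h
rho * g = 6006 * 9.81 = 58918.86 N/m^3
P = 58918.86 * 0.24 = 14140.5264 Pa

Final answer: 14140.5264 Pa


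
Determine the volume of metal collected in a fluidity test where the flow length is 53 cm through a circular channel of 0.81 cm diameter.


Formula: V = pi * (d/2)^2 * L  (cylinder volume)
Radius = 0.81/2 = 0.405 cm
V = pi * 0.405^2 * 53 = 27.3109 cm^3

27.3109 cm^3


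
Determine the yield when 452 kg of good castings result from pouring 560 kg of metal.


Formula: Casting Yield = (W_good / W_total) * 100
Yield = (452 kg / 560 kg) * 100 = 80.7143%

80.7143%


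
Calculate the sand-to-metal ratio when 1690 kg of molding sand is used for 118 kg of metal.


Formula: Sand-to-Metal Ratio = W_sand / W_metal
Ratio = 1690 kg / 118 kg = 14.3220

14.3220


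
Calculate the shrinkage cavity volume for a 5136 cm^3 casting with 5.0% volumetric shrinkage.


Formula: V_shrink = V_casting * shrinkage_pct / 100
V_shrink = 5136 cm^3 * 5.0 / 100 = 256.8000 cm^3

Answer: 256.8000 cm^3


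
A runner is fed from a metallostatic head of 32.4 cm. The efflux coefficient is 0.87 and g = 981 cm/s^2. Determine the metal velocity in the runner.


Formula: v = Cd * sqrt(2 * g * h)  (Torricelli with discharge coefficient)
2*g*h = 2 * 981 * 32.4 = 63568.8 cm^2/s^2
sqrt(63568.8) = 252.12854 cm/s
v = 0.87 * 252.12854 = 219.3518 cm/s

219.3518 cm/s


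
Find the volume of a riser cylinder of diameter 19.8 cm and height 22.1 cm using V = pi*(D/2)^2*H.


Formula: V = pi * (D/2)^2 * H  (cylinder volume)
Radius = D/2 = 19.8/2 = 9.9 cm
V = pi * 9.9^2 * 22.1 = 6804.7557 cm^3

Final answer: 6804.7557 cm^3


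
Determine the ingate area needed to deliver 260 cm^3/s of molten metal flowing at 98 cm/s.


Formula: A_ingate = Q / v  (continuity equation)
A = 260 cm^3/s / 98 cm/s = 2.6531 cm^2

2.6531 cm^2


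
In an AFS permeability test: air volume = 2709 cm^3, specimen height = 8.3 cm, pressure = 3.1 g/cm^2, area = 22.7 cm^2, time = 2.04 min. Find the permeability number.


Formula: Permeability Number P = (V * H) / (p * A * t)
Numerator: V * H = 2709 * 8.3 = 22484.7
Denominator: p * A * t = 3.1 * 22.7 * 2.04 = 143.5548
P = 22484.7 / 143.5548 = 156.6280

Answer: 156.6280


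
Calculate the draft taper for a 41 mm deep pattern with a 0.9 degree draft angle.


Formula: taper = depth * tan(draft_angle)
tan(0.9 deg) = 0.0157093
taper = 41 mm * 0.0157093 = 0.6441 mm

Answer: 0.6441 mm


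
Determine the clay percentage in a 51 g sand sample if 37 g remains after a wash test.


Formula: Clay% = (W_total - W_washed) / W_total * 100
Clay mass = 51 - 37 = 14 g
Clay% = 14 / 51 * 100 = 27.4510%

Final answer: 27.4510%


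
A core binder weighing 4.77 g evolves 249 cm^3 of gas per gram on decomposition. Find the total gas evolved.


Formula: V_gas = W_binder * gas_evolution_rate
V = 4.77 g * 249 cm^3/g = 1187.7300 cm^3


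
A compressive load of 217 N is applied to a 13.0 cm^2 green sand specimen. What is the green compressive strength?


Formula: Compressive Strength = Force / Area
Strength = 217 N / 13.0 cm^2 = 16.6923 N/cm^2

16.6923 N/cm^2


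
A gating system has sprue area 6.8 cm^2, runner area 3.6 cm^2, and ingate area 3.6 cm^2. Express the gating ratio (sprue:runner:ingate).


Sprue:Runner:Ingate = 1 : 3.6/6.8 : 3.6/6.8 = 1:0.53:0.53

Answer: 1:0.53:0.53


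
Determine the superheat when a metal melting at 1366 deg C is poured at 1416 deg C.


Formula: Superheat = T_pour - T_melt
Superheat = 1416 - 1366 = 50 deg C

Answer: 50 deg C


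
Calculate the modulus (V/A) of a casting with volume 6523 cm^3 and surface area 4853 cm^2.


Formula: Casting Modulus M = V / A
M = 6523 cm^3 / 4853 cm^2 = 1.3441 cm

1.3441 cm


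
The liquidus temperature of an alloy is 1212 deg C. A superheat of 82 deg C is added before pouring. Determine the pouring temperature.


Formula: T_pour = T_melt + Superheat
T_pour = 1212 + 82 = 1294 deg C

1294 deg C


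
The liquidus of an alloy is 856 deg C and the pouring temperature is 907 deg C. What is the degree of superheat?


Formula: Superheat = T_pour - T_melt
Superheat = 907 - 856 = 51 deg C

51 deg C


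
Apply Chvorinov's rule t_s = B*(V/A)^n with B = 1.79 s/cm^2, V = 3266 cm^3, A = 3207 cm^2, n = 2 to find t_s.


Formula: t_s = B * (V/A)^n  (Chvorinov's rule, n=2)
Modulus M = V/A = 3266/3207 = 1.018397 cm
M^2 = 1.018397^2 = 1.037132 cm^2
t_s = 1.79 * 1.037132 = 1.8565 s


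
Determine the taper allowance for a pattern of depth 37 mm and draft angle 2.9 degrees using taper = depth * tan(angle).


Formula: taper = depth * tan(draft_angle)
tan(2.9 deg) = 0.0506578
taper = 37 mm * 0.0506578 = 1.8743 mm

1.8743 mm


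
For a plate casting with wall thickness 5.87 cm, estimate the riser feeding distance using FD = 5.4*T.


Formula: FD = 5.4 * T  (riser feeding-distance rule)
FD = 5.4 * 5.87 cm = 31.6980 cm

Final answer: 31.6980 cm


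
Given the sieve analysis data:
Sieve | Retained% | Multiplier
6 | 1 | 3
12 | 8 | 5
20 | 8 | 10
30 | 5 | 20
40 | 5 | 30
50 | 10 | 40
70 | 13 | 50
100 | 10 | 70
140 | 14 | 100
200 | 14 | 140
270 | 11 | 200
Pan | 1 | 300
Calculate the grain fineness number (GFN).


Formula: GFN = sum(pct * multiplier) / sum(pct)
sum(pct * multiplier) = 7983
sum(pct) = 100
GFN = 7983 / 100 = 79.83

Answer: 79.83


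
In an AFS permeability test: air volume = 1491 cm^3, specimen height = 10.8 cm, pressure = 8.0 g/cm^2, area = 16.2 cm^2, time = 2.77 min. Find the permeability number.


Formula: Permeability Number P = (V * H) / (p * A * t)
Numerator: V * H = 1491 * 10.8 = 16102.8
Denominator: p * A * t = 8.0 * 16.2 * 2.77 = 358.992
P = 16102.8 / 358.992 = 44.8556

44.8556


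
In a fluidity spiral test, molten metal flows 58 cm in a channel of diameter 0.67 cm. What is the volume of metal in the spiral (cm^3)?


Formula: V = pi * (d/2)^2 * L  (cylinder volume)
Radius = 0.67/2 = 0.335 cm
V = pi * 0.335^2 * 58 = 20.4488 cm^3


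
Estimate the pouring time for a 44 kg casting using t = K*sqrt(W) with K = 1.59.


Formula: t = K * sqrt(W)
sqrt(W) = sqrt(44) = 6.63325
t = 1.59 * 6.63325 = 10.5469 s


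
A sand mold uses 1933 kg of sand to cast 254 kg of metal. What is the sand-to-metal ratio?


Formula: Sand-to-Metal Ratio = W_sand / W_metal
Ratio = 1933 kg / 254 kg = 7.6102


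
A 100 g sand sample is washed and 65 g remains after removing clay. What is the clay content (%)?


Formula: Clay% = (W_total - W_washed) / W_total * 100
Clay mass = 100 - 65 = 35 g
Clay% = 35 / 100 * 100 = 35.0000%


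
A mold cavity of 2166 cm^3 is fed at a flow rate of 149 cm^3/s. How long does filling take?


Formula: t_fill = V_mold / Q_flow
t = 2166 cm^3 / 149 cm^3/s = 14.5369 s

Answer: 14.5369 s


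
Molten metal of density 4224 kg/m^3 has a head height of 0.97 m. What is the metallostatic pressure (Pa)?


Formula: P = rho * g * h
rho * g = 4224 * 9.81 = 41437.44 N/m^3
P = 41437.44 * 0.97 = 40194.3168 Pa


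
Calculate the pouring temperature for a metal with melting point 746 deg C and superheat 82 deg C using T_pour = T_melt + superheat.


Formula: T_pour = T_melt + Superheat
T_pour = 746 + 82 = 828 deg C


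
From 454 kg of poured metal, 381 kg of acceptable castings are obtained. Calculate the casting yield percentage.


Formula: Casting Yield = (W_good / W_total) * 100
Yield = (381 kg / 454 kg) * 100 = 83.9207%

Final answer: 83.9207%


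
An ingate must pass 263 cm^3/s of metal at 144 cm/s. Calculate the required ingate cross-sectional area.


Formula: A_ingate = Q / v  (continuity equation)
A = 263 cm^3/s / 144 cm/s = 1.8264 cm^2


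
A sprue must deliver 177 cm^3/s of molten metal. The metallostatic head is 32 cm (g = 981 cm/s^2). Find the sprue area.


Formula: v = sqrt(2*g*h), A = Q/v
Velocity: v = sqrt(2 * 981 * 32) = sqrt(62784) = 250.5674 cm/s
Sprue area: A = Q / v = 177 / 250.5674 = 0.7064 cm^2

Answer: 0.7064 cm^2


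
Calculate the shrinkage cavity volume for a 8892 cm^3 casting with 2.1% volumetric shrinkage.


Formula: V_shrink = V_casting * shrinkage_pct / 100
V_shrink = 8892 cm^3 * 2.1 / 100 = 186.7320 cm^3

Answer: 186.7320 cm^3


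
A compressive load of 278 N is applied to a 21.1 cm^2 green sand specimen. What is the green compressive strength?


Formula: Compressive Strength = Force / Area
Strength = 278 N / 21.1 cm^2 = 13.1754 N/cm^2

13.1754 N/cm^2


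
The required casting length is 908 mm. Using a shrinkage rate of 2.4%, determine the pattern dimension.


Formula: L_pattern = L_casting * (1 + shrinkage_rate/100)
Shrinkage factor = 1 + 2.4/100 = 1.024
L_pattern = 908 mm * 1.024 = 929.7920 mm

Final answer: 929.7920 mm


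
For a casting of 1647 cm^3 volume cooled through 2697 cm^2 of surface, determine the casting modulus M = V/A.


Formula: Casting Modulus M = V / A
M = 1647 cm^3 / 2697 cm^2 = 0.6107 cm

0.6107 cm


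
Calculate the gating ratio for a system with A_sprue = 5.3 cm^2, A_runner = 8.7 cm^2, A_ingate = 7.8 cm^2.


Sprue:Runner:Ingate = 1 : 8.7/5.3 : 7.8/5.3 = 1:1.64:1.47

1:1.64:1.47


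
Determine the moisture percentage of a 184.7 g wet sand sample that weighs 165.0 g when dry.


Formula: MC = (W_wet - W_dry) / W_wet * 100
Water mass = 184.7 - 165.0 = 19.7 g
MC = 19.7 / 184.7 * 100 = 10.6659%

Answer: 10.6659%


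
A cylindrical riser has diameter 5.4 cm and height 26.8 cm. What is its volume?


Formula: V = pi * (D/2)^2 * H  (cylinder volume)
Radius = D/2 = 5.4/2 = 2.7 cm
V = pi * 2.7^2 * 26.8 = 613.7792 cm^3

Final answer: 613.7792 cm^3


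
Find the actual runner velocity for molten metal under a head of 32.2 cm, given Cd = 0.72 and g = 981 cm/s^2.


Formula: v = Cd * sqrt(2 * g * h)  (Torricelli with discharge coefficient)
2*g*h = 2 * 981 * 32.2 = 63176.4 cm^2/s^2
sqrt(63176.4) = 251.34916 cm/s
v = 0.72 * 251.34916 = 180.9714 cm/s

180.9714 cm/s


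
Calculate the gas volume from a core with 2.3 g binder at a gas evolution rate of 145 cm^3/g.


Formula: V_gas = W_binder * gas_evolution_rate
V = 2.3 g * 145 cm^3/g = 333.5000 cm^3

333.5000 cm^3


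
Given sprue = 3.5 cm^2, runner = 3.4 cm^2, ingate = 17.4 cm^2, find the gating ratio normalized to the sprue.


Sprue:Runner:Ingate = 1 : 3.4/3.5 : 17.4/3.5 = 1:0.97:4.97

1:0.97:4.97


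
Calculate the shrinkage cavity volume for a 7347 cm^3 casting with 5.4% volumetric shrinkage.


Formula: V_shrink = V_casting * shrinkage_pct / 100
V_shrink = 7347 cm^3 * 5.4 / 100 = 396.7380 cm^3

Final answer: 396.7380 cm^3


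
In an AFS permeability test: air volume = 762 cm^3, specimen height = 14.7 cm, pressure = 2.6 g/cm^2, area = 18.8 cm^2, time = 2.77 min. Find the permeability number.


Formula: Permeability Number P = (V * H) / (p * A * t)
Numerator: V * H = 762 * 14.7 = 11201.4
Denominator: p * A * t = 2.6 * 18.8 * 2.77 = 135.3976
P = 11201.4 / 135.3976 = 82.7297

82.7297


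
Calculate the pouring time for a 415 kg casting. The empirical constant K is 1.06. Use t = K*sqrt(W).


Formula: t = K * sqrt(W)
sqrt(W) = sqrt(415) = 20.37155
t = 1.06 * 20.37155 = 21.5938 s

Answer: 21.5938 s


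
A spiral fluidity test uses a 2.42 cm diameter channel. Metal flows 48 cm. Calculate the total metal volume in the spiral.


Formula: V = pi * (d/2)^2 * L  (cylinder volume)
Radius = 2.42/2 = 1.21 cm
V = pi * 1.21^2 * 48 = 220.7811 cm^3

Answer: 220.7811 cm^3


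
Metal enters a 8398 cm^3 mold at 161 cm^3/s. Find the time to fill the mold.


Formula: t_fill = V_mold / Q_flow
t = 8398 cm^3 / 161 cm^3/s = 52.1615 s

52.1615 s


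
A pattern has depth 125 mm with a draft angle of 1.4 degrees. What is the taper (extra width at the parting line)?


Formula: taper = depth * tan(draft_angle)
tan(1.4 deg) = 0.0244395
taper = 125 mm * 0.0244395 = 3.0549 mm

Answer: 3.0549 mm


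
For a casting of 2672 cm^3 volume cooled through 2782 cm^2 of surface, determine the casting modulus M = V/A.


Formula: Casting Modulus M = V / A
M = 2672 cm^3 / 2782 cm^2 = 0.9605 cm


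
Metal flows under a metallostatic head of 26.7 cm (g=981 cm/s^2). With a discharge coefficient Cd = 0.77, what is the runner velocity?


Formula: v = Cd * sqrt(2 * g * h)  (Torricelli with discharge coefficient)
2*g*h = 2 * 981 * 26.7 = 52385.4 cm^2/s^2
sqrt(52385.4) = 228.87857 cm/s
v = 0.77 * 228.87857 = 176.2365 cm/s


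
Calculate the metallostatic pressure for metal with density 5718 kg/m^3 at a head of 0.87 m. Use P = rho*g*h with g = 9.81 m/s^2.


Formula: P = rho * g * h
rho * g = 5718 * 9.81 = 56093.58 N/m^3
P = 56093.58 * 0.87 = 48801.4146 Pa


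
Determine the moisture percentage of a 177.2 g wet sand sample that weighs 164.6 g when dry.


Formula: MC = (W_wet - W_dry) / W_wet * 100
Water mass = 177.2 - 164.6 = 12.6 g
MC = 12.6 / 177.2 * 100 = 7.1106%

7.1106%


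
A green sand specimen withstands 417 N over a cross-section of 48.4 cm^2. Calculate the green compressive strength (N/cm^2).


Formula: Compressive Strength = Force / Area
Strength = 417 N / 48.4 cm^2 = 8.6157 N/cm^2

Answer: 8.6157 N/cm^2


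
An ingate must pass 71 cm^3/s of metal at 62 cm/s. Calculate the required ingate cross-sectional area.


Formula: A_ingate = Q / v  (continuity equation)
A = 71 cm^3/s / 62 cm/s = 1.1452 cm^2

Final answer: 1.1452 cm^2


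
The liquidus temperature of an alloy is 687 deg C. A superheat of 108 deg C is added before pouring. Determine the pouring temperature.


Formula: T_pour = T_melt + Superheat
T_pour = 687 + 108 = 795 deg C

Answer: 795 deg C


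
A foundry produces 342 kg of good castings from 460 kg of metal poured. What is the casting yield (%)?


Formula: Casting Yield = (W_good / W_total) * 100
Yield = (342 kg / 460 kg) * 100 = 74.3478%

Final answer: 74.3478%


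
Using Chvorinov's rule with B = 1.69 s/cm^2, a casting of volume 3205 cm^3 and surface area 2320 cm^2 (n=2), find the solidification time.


Formula: t_s = B * (V/A)^n  (Chvorinov's rule, n=2)
Modulus M = V/A = 3205/2320 = 1.381466 cm
M^2 = 1.381466^2 = 1.908448 cm^2
t_s = 1.69 * 1.908448 = 3.2253 s

Answer: 3.2253 s


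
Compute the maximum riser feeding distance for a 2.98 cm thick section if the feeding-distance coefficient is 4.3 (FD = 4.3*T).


Formula: FD = 4.3 * T  (riser feeding-distance rule)
FD = 4.3 * 2.98 cm = 12.8140 cm

Answer: 12.8140 cm


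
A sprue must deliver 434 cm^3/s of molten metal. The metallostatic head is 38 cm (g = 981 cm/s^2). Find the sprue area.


Formula: v = sqrt(2*g*h), A = Q/v
Velocity: v = sqrt(2 * 981 * 38) = sqrt(74556) = 273.0494 cm/s
Sprue area: A = Q / v = 434 / 273.0494 = 1.5895 cm^2

Answer: 1.5895 cm^2


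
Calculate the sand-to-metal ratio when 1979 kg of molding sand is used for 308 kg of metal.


Formula: Sand-to-Metal Ratio = W_sand / W_metal
Ratio = 1979 kg / 308 kg = 6.4253

Answer: 6.4253


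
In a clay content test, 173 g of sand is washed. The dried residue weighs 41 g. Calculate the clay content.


Formula: Clay% = (W_total - W_washed) / W_total * 100
Clay mass = 173 - 41 = 132 g
Clay% = 132 / 173 * 100 = 76.3006%

Final answer: 76.3006%
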